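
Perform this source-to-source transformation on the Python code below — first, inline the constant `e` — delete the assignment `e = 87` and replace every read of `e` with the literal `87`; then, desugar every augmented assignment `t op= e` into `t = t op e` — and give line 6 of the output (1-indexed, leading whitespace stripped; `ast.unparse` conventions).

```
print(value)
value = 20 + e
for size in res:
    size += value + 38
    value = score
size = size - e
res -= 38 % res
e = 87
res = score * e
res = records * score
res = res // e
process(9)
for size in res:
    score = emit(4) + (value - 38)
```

size = size - 87

Transformed code:
print(value)
value = 20 + 87
for size in res:
    size = size + (value + 38)
    value = score
size = size - 87
res = res - 38 % res
res = score * 87
res = records * score
res = res // 87
process(9)
for size in res:
    score = emit(4) + (value - 38)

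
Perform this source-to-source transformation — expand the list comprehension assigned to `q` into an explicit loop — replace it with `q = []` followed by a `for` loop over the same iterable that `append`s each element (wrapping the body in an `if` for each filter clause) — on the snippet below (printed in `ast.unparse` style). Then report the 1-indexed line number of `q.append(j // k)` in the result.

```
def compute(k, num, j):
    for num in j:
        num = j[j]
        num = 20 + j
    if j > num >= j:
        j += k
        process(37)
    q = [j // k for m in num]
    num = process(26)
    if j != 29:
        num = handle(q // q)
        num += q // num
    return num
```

Transformed code:
def compute(k, num, j):
    for num in j:
        num = j[j]
        num = 20 + j
    if j > num >= j:
        j += k
        process(37)
    q = []
    for m in num:
        q.append(j // k)
    num = process(26)
    if j != 29:
        num = handle(q // q)
        num += q // num
    return num

10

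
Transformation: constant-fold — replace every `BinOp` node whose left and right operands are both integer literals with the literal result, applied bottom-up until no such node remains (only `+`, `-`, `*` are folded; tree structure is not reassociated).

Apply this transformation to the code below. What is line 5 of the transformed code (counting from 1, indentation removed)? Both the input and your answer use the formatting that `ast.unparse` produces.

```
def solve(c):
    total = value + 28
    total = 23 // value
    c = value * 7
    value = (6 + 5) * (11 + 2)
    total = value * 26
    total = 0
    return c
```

Transformed code:
def solve(c):
    total = value + 28
    total = 23 // value
    c = value * 7
    value = 143
    total = value * 26
    total = 0
    return c

value = 143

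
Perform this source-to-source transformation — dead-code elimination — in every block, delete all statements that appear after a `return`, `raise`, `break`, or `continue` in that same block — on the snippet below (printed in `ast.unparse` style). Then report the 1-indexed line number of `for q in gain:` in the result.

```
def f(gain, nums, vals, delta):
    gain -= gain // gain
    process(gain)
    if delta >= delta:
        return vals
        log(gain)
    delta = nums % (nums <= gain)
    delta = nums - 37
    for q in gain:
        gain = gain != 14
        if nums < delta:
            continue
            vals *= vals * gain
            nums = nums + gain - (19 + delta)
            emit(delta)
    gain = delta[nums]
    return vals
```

8

Transformed code:
def f(gain, nums, vals, delta):
    gain -= gain // gain
    process(gain)
    if delta >= delta:
        return vals
    delta = nums % (nums <= gain)
    delta = nums - 37
    for q in gain:
        gain = gain != 14
        if nums < delta:
            continue
    gain = delta[nums]
    return vals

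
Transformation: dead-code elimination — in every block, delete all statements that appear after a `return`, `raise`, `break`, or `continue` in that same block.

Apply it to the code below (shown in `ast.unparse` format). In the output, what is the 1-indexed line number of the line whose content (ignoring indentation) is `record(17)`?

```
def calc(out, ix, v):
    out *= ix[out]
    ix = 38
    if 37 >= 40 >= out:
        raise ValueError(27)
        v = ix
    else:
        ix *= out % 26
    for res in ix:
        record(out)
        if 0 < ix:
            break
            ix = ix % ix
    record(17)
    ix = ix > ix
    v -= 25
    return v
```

12

Transformed code:
def calc(out, ix, v):
    out *= ix[out]
    ix = 38
    if 37 >= 40 >= out:
        raise ValueError(27)
    else:
        ix *= out % 26
    for res in ix:
        record(out)
        if 0 < ix:
            break
    record(17)
    ix = ix > ix
    v -= 25
    return v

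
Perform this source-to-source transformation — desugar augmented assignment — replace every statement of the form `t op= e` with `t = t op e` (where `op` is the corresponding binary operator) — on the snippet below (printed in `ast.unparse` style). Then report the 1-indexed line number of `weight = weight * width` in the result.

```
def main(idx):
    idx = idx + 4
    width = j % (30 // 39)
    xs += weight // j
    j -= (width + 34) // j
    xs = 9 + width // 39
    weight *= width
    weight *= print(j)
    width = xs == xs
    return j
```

7

Transformed code:
def main(idx):
    idx = idx + 4
    width = j % (30 // 39)
    xs = xs + weight // j
    j = j - (width + 34) // j
    xs = 9 + width // 39
    weight = weight * width
    weight = weight * print(j)
    width = xs == xs
    return j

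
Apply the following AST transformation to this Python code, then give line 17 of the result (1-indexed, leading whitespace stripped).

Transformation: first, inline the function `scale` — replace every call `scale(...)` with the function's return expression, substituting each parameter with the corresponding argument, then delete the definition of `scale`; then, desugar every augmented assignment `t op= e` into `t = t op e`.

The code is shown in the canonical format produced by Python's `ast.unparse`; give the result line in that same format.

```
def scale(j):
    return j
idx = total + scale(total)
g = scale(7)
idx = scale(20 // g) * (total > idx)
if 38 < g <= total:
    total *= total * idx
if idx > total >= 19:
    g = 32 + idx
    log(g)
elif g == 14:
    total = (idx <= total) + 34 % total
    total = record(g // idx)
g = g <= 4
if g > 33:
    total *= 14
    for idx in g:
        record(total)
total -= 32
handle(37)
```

Transformed code:
idx = total + total
g = 7
idx = 20 // g * (total > idx)
if 38 < g <= total:
    total = total * (total * idx)
if idx > total >= 19:
    g = 32 + idx
    log(g)
elif g == 14:
    total = (idx <= total) + 34 % total
    total = record(g // idx)
g = g <= 4
if g > 33:
    total = total * 14
    for idx in g:
        record(total)
total = total - 32
handle(37)

total = total - 32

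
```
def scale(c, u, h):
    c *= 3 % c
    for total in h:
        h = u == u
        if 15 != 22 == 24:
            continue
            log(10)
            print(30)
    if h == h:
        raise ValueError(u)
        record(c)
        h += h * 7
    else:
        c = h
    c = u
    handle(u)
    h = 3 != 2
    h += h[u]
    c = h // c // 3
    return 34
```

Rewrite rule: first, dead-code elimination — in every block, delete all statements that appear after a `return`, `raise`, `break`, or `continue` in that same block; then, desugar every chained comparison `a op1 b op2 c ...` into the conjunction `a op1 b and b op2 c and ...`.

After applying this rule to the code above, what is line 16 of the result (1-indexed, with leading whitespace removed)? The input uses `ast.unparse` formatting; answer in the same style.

Transformed code:
def scale(c, u, h):
    c *= 3 % c
    for total in h:
        h = u == u
        if 15 != 22 and 22 == 24:
            continue
    if h == h:
        raise ValueError(u)
    else:
        c = h
    c = u
    handle(u)
    h = 3 != 2
    h += h[u]
    c = h // c // 3
    return 34

return 34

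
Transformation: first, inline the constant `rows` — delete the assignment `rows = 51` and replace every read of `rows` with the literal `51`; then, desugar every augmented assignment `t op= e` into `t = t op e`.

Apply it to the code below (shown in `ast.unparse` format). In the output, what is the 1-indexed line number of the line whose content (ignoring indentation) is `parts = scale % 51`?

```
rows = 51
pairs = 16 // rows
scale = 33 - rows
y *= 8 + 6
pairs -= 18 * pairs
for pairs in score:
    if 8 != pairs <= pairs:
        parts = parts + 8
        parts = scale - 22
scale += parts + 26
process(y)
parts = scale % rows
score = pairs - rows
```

11

Transformed code:
pairs = 16 // 51
scale = 33 - 51
y = y * (8 + 6)
pairs = pairs - 18 * pairs
for pairs in score:
    if 8 != pairs <= pairs:
        parts = parts + 8
        parts = scale - 22
scale = scale + (parts + 26)
process(y)
parts = scale % 51
score = pairs - 51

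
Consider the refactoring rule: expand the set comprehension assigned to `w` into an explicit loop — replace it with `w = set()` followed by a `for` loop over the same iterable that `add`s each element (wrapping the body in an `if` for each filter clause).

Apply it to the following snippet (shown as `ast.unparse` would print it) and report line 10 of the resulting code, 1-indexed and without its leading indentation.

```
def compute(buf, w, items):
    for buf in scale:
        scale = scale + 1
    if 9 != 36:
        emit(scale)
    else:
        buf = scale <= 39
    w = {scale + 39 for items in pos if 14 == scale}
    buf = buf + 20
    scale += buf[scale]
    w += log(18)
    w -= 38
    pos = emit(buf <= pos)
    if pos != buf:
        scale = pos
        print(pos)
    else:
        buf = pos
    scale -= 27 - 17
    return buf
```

Transformed code:
def compute(buf, w, items):
    for buf in scale:
        scale = scale + 1
    if 9 != 36:
        emit(scale)
    else:
        buf = scale <= 39
    w = set()
    for items in pos:
        if 14 == scale:
            w.add(scale + 39)
    buf = buf + 20
    scale += buf[scale]
    w += log(18)
    w -= 38
    pos = emit(buf <= pos)
    if pos != buf:
        scale = pos
        print(pos)
    else:
        buf = pos
    scale -= 27 - 17
    return buf

if 14 == scale:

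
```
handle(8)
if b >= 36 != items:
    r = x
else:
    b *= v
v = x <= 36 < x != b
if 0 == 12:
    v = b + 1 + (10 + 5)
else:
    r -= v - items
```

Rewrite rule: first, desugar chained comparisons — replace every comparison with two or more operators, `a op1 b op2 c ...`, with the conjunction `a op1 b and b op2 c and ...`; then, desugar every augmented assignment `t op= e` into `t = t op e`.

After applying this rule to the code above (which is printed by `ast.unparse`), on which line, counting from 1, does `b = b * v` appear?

Transformed code:
handle(8)
if b >= 36 and 36 != items:
    r = x
else:
    b = b * v
v = x <= 36 and 36 < x and (x != b)
if 0 == 12:
    v = b + 1 + (10 + 5)
else:
    r = r - (v - items)

5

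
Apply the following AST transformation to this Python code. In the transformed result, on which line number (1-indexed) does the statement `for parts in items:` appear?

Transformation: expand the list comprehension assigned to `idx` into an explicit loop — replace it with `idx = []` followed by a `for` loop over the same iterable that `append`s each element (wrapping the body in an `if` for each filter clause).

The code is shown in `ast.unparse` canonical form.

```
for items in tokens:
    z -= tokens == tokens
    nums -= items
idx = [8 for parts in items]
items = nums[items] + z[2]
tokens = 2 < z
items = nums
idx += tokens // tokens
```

Transformed code:
for items in tokens:
    z -= tokens == tokens
    nums -= items
idx = []
for parts in items:
    idx.append(8)
items = nums[items] + z[2]
tokens = 2 < z
items = nums
idx += tokens // tokens

5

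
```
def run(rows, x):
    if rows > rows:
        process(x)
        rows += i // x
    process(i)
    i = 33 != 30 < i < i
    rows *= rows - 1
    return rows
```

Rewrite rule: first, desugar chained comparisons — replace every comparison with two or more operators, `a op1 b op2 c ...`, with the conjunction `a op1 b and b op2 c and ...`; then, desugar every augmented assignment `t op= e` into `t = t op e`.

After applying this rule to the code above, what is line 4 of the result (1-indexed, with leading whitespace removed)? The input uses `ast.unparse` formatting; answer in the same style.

rows = rows + i // x

Transformed code:
def run(rows, x):
    if rows > rows:
        process(x)
        rows = rows + i // x
    process(i)
    i = 33 != 30 and 30 < i and (i < i)
    rows = rows * (rows - 1)
    return rows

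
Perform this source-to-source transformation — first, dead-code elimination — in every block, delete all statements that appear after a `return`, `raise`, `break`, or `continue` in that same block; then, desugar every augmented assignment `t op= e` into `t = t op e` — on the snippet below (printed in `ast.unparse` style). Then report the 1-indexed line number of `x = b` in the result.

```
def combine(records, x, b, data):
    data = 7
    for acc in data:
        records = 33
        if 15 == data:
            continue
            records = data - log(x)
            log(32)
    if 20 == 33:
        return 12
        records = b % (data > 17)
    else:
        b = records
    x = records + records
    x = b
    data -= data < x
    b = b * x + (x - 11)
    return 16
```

Transformed code:
def combine(records, x, b, data):
    data = 7
    for acc in data:
        records = 33
        if 15 == data:
            continue
    if 20 == 33:
        return 12
    else:
        b = records
    x = records + records
    x = b
    data = data - (data < x)
    b = b * x + (x - 11)
    return 16

12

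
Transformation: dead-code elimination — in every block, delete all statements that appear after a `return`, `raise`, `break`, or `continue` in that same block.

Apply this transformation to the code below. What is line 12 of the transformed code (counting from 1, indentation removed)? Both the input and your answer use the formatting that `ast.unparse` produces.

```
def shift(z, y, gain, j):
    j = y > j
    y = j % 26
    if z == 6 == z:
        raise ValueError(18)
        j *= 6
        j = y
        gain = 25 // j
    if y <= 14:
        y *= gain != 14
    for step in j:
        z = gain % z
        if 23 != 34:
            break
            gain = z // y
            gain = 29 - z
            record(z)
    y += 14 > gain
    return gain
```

y += 14 > gain

Transformed code:
def shift(z, y, gain, j):
    j = y > j
    y = j % 26
    if z == 6 == z:
        raise ValueError(18)
    if y <= 14:
        y *= gain != 14
    for step in j:
        z = gain % z
        if 23 != 34:
            break
    y += 14 > gain
    return gain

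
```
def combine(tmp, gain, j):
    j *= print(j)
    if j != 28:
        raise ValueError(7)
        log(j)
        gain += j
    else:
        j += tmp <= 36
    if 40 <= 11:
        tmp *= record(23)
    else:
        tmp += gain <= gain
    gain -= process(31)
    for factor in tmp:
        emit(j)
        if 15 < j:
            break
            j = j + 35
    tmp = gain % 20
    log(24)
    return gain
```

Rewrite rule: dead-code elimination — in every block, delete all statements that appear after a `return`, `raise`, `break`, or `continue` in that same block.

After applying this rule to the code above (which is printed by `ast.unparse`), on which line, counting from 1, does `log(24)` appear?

Transformed code:
def combine(tmp, gain, j):
    j *= print(j)
    if j != 28:
        raise ValueError(7)
    else:
        j += tmp <= 36
    if 40 <= 11:
        tmp *= record(23)
    else:
        tmp += gain <= gain
    gain -= process(31)
    for factor in tmp:
        emit(j)
        if 15 < j:
            break
    tmp = gain % 20
    log(24)
    return gain

17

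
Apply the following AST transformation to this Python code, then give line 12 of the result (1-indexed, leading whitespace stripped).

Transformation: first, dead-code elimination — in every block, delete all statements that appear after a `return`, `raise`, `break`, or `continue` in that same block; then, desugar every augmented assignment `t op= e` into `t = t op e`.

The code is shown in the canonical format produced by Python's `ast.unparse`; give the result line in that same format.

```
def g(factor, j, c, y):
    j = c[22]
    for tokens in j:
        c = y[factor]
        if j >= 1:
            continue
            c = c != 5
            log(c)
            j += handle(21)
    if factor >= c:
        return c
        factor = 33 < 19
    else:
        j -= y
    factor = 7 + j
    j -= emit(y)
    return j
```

j = j - emit(y)

Transformed code:
def g(factor, j, c, y):
    j = c[22]
    for tokens in j:
        c = y[factor]
        if j >= 1:
            continue
    if factor >= c:
        return c
    else:
        j = j - y
    factor = 7 + j
    j = j - emit(y)
    return j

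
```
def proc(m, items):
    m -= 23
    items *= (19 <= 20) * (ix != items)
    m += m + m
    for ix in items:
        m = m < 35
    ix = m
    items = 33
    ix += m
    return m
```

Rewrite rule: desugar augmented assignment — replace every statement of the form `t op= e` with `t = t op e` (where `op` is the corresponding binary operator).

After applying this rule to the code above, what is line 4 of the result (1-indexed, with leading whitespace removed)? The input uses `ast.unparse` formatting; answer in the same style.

Transformed code:
def proc(m, items):
    m = m - 23
    items = items * ((19 <= 20) * (ix != items))
    m = m + (m + m)
    for ix in items:
        m = m < 35
    ix = m
    items = 33
    ix = ix + m
    return m

m = m + (m + m)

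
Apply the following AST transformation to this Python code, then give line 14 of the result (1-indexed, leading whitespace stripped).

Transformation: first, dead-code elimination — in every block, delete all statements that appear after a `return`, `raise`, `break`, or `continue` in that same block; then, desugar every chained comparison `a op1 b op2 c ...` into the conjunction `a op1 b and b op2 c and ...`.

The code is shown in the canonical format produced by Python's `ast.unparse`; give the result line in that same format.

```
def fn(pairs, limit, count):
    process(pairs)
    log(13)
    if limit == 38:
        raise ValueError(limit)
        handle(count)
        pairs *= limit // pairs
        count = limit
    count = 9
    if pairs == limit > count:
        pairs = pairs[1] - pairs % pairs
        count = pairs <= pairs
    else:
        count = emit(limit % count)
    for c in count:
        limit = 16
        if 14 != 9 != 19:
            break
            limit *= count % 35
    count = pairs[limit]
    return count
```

Transformed code:
def fn(pairs, limit, count):
    process(pairs)
    log(13)
    if limit == 38:
        raise ValueError(limit)
    count = 9
    if pairs == limit and limit > count:
        pairs = pairs[1] - pairs % pairs
        count = pairs <= pairs
    else:
        count = emit(limit % count)
    for c in count:
        limit = 16
        if 14 != 9 and 9 != 19:
            break
    count = pairs[limit]
    return count

if 14 != 9 and 9 != 19:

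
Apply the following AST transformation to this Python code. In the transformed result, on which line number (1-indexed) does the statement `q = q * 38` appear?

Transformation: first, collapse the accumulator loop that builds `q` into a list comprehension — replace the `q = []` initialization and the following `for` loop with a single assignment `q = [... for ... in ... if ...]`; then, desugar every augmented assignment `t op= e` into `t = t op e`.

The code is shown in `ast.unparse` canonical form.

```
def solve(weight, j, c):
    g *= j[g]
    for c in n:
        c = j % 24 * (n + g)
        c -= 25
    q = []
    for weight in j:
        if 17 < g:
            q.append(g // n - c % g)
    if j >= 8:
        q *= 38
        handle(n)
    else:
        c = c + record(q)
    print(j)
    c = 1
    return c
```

Transformed code:
def solve(weight, j, c):
    g = g * j[g]
    for c in n:
        c = j % 24 * (n + g)
        c = c - 25
    q = [g // n - c % g for weight in j if 17 < g]
    if j >= 8:
        q = q * 38
        handle(n)
    else:
        c = c + record(q)
    print(j)
    c = 1
    return c

8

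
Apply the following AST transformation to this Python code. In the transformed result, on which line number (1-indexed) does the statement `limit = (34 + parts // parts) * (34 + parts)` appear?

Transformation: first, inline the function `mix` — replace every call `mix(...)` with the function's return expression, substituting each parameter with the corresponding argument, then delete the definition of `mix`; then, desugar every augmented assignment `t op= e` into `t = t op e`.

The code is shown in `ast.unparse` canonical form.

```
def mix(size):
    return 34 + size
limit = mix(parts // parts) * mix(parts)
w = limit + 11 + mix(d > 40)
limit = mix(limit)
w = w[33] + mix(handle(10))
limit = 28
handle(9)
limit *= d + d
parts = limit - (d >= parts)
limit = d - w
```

Transformed code:
limit = (34 + parts // parts) * (34 + parts)
w = limit + 11 + (34 + (d > 40))
limit = 34 + limit
w = w[33] + (34 + handle(10))
limit = 28
handle(9)
limit = limit * (d + d)
parts = limit - (d >= parts)
limit = d - w

1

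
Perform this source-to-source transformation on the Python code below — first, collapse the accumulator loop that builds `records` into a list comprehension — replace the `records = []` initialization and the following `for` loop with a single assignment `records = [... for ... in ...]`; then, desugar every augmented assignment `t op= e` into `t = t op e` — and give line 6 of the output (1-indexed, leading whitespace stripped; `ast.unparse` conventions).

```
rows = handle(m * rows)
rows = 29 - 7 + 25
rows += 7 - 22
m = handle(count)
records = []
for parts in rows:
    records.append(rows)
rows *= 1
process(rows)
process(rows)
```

Transformed code:
rows = handle(m * rows)
rows = 29 - 7 + 25
rows = rows + (7 - 22)
m = handle(count)
records = [rows for parts in rows]
rows = rows * 1
process(rows)
process(rows)

rows = rows * 1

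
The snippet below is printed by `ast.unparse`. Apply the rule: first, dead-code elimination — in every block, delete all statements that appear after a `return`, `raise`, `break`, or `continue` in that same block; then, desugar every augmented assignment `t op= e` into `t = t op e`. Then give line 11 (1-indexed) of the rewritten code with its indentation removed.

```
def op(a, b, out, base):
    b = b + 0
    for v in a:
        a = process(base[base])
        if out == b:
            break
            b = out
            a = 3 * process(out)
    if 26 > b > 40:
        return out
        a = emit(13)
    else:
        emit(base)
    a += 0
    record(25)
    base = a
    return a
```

a = a + 0

Transformed code:
def op(a, b, out, base):
    b = b + 0
    for v in a:
        a = process(base[base])
        if out == b:
            break
    if 26 > b > 40:
        return out
    else:
        emit(base)
    a = a + 0
    record(25)
    base = a
    return a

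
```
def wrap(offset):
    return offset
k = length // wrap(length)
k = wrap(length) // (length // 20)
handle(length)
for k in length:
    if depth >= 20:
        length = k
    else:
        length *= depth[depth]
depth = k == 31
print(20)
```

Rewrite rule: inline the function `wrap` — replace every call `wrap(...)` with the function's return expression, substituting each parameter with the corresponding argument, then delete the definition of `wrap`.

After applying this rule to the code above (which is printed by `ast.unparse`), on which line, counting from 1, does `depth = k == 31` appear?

9

Transformed code:
k = length // length
k = length // (length // 20)
handle(length)
for k in length:
    if depth >= 20:
        length = k
    else:
        length *= depth[depth]
depth = k == 31
print(20)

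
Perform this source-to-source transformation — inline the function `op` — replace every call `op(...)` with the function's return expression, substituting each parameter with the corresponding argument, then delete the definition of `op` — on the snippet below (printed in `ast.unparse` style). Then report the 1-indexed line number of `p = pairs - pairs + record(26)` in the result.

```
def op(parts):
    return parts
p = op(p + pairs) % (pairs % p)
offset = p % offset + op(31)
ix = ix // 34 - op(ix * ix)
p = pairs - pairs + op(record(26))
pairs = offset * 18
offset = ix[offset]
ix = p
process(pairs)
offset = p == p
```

Transformed code:
p = (p + pairs) % (pairs % p)
offset = p % offset + 31
ix = ix // 34 - ix * ix
p = pairs - pairs + record(26)
pairs = offset * 18
offset = ix[offset]
ix = p
process(pairs)
offset = p == p

4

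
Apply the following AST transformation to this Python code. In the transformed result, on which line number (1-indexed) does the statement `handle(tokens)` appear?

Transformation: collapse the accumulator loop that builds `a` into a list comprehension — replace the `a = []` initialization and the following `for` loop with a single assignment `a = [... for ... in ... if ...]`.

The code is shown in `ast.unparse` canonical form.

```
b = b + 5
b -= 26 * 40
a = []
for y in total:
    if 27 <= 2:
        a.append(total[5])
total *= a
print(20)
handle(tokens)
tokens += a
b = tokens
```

Transformed code:
b = b + 5
b -= 26 * 40
a = [total[5] for y in total if 27 <= 2]
total *= a
print(20)
handle(tokens)
tokens += a
b = tokens

6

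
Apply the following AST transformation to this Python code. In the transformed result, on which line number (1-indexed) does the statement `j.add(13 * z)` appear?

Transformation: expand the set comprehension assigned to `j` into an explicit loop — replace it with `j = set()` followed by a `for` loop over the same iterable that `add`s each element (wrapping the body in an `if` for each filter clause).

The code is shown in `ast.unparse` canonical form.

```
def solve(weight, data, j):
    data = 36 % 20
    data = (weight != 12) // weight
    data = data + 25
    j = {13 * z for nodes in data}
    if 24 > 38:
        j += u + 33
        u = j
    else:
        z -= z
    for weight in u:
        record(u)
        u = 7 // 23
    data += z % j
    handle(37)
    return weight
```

Transformed code:
def solve(weight, data, j):
    data = 36 % 20
    data = (weight != 12) // weight
    data = data + 25
    j = set()
    for nodes in data:
        j.add(13 * z)
    if 24 > 38:
        j += u + 33
        u = j
    else:
        z -= z
    for weight in u:
        record(u)
        u = 7 // 23
    data += z % j
    handle(37)
    return weight

7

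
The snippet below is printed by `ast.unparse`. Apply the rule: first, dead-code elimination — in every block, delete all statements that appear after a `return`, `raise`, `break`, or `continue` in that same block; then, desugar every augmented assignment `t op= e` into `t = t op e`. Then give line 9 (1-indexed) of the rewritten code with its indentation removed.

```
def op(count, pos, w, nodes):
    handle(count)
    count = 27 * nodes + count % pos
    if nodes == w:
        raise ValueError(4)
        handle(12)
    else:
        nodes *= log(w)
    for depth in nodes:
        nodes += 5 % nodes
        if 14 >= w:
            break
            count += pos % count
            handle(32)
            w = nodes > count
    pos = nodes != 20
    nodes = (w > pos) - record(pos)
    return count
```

nodes = nodes + 5 % nodes

Transformed code:
def op(count, pos, w, nodes):
    handle(count)
    count = 27 * nodes + count % pos
    if nodes == w:
        raise ValueError(4)
    else:
        nodes = nodes * log(w)
    for depth in nodes:
        nodes = nodes + 5 % nodes
        if 14 >= w:
            break
    pos = nodes != 20
    nodes = (w > pos) - record(pos)
    return count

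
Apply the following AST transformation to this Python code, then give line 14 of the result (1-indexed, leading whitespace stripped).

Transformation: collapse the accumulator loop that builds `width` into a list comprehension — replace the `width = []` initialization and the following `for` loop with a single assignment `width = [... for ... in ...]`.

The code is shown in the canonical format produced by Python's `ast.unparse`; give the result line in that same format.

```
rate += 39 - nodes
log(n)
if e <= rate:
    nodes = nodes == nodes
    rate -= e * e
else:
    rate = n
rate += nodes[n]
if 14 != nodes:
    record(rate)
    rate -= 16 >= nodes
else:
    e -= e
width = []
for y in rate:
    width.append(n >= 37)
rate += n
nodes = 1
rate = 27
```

width = [n >= 37 for y in rate]

Transformed code:
rate += 39 - nodes
log(n)
if e <= rate:
    nodes = nodes == nodes
    rate -= e * e
else:
    rate = n
rate += nodes[n]
if 14 != nodes:
    record(rate)
    rate -= 16 >= nodes
else:
    e -= e
width = [n >= 37 for y in rate]
rate += n
nodes = 1
rate = 27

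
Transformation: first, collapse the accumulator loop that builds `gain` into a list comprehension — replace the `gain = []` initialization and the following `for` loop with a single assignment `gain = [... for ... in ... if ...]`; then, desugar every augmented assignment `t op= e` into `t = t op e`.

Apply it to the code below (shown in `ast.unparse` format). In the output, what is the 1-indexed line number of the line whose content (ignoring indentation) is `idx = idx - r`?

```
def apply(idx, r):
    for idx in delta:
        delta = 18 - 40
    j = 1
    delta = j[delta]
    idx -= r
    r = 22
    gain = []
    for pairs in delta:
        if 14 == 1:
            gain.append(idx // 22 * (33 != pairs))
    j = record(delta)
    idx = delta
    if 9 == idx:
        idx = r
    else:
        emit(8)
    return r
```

Transformed code:
def apply(idx, r):
    for idx in delta:
        delta = 18 - 40
    j = 1
    delta = j[delta]
    idx = idx - r
    r = 22
    gain = [idx // 22 * (33 != pairs) for pairs in delta if 14 == 1]
    j = record(delta)
    idx = delta
    if 9 == idx:
        idx = r
    else:
        emit(8)
    return r

6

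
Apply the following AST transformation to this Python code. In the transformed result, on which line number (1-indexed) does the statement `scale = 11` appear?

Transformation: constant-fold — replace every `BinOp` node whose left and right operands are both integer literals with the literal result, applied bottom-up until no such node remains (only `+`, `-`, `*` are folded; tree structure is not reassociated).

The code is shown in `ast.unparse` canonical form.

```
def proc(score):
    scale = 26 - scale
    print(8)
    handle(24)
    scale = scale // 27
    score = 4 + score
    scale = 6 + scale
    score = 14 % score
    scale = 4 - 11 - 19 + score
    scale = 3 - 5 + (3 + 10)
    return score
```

10

Transformed code:
def proc(score):
    scale = 26 - scale
    print(8)
    handle(24)
    scale = scale // 27
    score = 4 + score
    scale = 6 + scale
    score = 14 % score
    scale = -26 + score
    scale = 11
    return score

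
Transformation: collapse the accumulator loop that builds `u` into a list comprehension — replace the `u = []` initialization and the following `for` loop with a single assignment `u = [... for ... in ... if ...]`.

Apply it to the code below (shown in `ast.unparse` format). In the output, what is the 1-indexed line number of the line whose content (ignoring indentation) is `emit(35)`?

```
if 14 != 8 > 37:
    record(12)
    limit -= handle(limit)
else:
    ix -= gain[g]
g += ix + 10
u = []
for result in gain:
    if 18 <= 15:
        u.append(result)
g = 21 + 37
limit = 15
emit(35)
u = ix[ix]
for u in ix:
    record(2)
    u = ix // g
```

Transformed code:
if 14 != 8 > 37:
    record(12)
    limit -= handle(limit)
else:
    ix -= gain[g]
g += ix + 10
u = [result for result in gain if 18 <= 15]
g = 21 + 37
limit = 15
emit(35)
u = ix[ix]
for u in ix:
    record(2)
    u = ix // g

10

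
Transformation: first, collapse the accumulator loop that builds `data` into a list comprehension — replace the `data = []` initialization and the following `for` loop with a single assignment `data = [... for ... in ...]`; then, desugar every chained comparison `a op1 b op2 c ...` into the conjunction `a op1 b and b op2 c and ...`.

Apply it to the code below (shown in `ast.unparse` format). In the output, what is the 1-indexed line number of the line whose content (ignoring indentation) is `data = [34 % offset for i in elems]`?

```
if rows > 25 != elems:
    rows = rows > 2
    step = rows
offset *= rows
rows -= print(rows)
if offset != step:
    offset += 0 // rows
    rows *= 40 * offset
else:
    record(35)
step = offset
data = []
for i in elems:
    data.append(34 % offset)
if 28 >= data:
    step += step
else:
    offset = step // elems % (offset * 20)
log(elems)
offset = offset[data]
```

Transformed code:
if rows > 25 and 25 != elems:
    rows = rows > 2
    step = rows
offset *= rows
rows -= print(rows)
if offset != step:
    offset += 0 // rows
    rows *= 40 * offset
else:
    record(35)
step = offset
data = [34 % offset for i in elems]
if 28 >= data:
    step += step
else:
    offset = step // elems % (offset * 20)
log(elems)
offset = offset[data]

12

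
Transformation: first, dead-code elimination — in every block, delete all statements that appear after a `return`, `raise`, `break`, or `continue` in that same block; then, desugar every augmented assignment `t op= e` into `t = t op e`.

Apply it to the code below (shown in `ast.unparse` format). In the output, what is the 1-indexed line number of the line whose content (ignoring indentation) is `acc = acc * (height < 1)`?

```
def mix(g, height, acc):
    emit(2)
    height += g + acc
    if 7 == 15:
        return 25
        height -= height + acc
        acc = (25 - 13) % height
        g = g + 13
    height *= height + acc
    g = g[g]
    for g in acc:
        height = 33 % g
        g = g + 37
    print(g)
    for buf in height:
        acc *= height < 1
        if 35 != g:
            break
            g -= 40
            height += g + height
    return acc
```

Transformed code:
def mix(g, height, acc):
    emit(2)
    height = height + (g + acc)
    if 7 == 15:
        return 25
    height = height * (height + acc)
    g = g[g]
    for g in acc:
        height = 33 % g
        g = g + 37
    print(g)
    for buf in height:
        acc = acc * (height < 1)
        if 35 != g:
            break
    return acc

13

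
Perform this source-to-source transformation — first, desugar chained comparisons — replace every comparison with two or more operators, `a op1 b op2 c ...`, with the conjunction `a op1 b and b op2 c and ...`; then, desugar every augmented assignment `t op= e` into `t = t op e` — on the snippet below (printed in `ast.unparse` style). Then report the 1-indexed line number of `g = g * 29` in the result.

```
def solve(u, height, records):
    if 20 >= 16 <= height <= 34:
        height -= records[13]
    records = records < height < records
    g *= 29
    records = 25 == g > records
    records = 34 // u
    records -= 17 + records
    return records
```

5

Transformed code:
def solve(u, height, records):
    if 20 >= 16 and 16 <= height and (height <= 34):
        height = height - records[13]
    records = records < height and height < records
    g = g * 29
    records = 25 == g and g > records
    records = 34 // u
    records = records - (17 + records)
    return records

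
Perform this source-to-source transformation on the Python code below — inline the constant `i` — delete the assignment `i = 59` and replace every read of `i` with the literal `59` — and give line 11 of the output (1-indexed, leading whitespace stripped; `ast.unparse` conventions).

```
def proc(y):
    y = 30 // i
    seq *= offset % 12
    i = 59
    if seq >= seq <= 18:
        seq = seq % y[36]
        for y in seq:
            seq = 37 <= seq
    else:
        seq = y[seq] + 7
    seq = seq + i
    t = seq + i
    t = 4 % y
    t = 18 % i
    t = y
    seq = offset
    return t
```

t = seq + 59

Transformed code:
def proc(y):
    y = 30 // 59
    seq *= offset % 12
    if seq >= seq <= 18:
        seq = seq % y[36]
        for y in seq:
            seq = 37 <= seq
    else:
        seq = y[seq] + 7
    seq = seq + 59
    t = seq + 59
    t = 4 % y
    t = 18 % 59
    t = y
    seq = offset
    return t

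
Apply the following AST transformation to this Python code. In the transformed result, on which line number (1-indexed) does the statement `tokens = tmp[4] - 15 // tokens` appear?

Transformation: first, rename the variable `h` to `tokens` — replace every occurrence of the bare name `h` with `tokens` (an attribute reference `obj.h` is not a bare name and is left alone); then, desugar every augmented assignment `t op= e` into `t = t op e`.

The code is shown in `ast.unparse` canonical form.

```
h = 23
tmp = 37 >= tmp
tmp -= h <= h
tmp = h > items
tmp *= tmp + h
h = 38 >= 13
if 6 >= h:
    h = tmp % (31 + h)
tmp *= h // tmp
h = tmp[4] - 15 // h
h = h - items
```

Transformed code:
tokens = 23
tmp = 37 >= tmp
tmp = tmp - (tokens <= tokens)
tmp = tokens > items
tmp = tmp * (tmp + tokens)
tokens = 38 >= 13
if 6 >= tokens:
    tokens = tmp % (31 + tokens)
tmp = tmp * (tokens // tmp)
tokens = tmp[4] - 15 // tokens
tokens = tokens - items

10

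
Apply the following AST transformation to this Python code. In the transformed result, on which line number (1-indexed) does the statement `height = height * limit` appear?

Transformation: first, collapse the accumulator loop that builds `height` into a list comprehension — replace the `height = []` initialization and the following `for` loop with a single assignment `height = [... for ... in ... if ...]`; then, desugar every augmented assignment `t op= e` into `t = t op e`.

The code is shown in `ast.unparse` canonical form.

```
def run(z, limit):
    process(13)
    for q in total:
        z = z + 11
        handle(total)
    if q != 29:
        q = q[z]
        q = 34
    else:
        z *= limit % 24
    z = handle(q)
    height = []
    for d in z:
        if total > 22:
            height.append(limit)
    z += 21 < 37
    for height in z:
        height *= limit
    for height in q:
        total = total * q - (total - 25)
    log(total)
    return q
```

15

Transformed code:
def run(z, limit):
    process(13)
    for q in total:
        z = z + 11
        handle(total)
    if q != 29:
        q = q[z]
        q = 34
    else:
        z = z * (limit % 24)
    z = handle(q)
    height = [limit for d in z if total > 22]
    z = z + (21 < 37)
    for height in z:
        height = height * limit
    for height in q:
        total = total * q - (total - 25)
    log(total)
    return q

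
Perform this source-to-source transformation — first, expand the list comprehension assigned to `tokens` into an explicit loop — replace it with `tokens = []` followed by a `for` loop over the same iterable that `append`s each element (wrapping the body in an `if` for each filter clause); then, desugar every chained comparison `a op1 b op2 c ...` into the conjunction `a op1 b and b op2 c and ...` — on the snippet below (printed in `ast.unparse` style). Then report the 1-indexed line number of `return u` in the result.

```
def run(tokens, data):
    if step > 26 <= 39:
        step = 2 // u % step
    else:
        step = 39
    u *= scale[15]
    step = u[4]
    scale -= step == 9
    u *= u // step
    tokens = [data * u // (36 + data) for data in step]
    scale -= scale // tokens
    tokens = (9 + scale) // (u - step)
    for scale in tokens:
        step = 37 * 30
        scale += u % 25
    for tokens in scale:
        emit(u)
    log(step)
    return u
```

21

Transformed code:
def run(tokens, data):
    if step > 26 and 26 <= 39:
        step = 2 // u % step
    else:
        step = 39
    u *= scale[15]
    step = u[4]
    scale -= step == 9
    u *= u // step
    tokens = []
    for data in step:
        tokens.append(data * u // (36 + data))
    scale -= scale // tokens
    tokens = (9 + scale) // (u - step)
    for scale in tokens:
        step = 37 * 30
        scale += u % 25
    for tokens in scale:
        emit(u)
    log(step)
    return u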